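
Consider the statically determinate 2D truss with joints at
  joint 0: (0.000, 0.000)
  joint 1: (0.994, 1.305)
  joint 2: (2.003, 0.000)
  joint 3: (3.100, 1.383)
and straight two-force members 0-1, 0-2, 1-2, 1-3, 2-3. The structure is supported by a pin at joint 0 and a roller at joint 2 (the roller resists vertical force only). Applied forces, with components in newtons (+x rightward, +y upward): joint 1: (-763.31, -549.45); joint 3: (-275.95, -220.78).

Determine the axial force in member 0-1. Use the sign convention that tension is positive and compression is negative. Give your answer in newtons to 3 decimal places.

N=4 nodes, M=5 members, R=3 reactions → 2N=8, M+R=8
member 0 (0-1): L=1.6404, (cx,cy)=(0.6059,0.7955)
member 1 (0-2): L=2.0030, (cx,cy)=(1.0000,0.0000)
member 2 (1-2): L=1.6496, (cx,cy)=(0.6117,-0.7911)
member 3 (1-3): L=2.1074, (cx,cy)=(0.9993,0.0370)
member 4 (2-3): L=1.7652, (cx,cy)=(0.6214,0.7835)
solve A·x = −loads:
  F[0-1] = -1060.5867 N (compression)
  F[0-2] = -396.6155 N (compression)
  F[1-2] = +367.0986 N (tension)
  F[1-3] = -103.9496 N (compression)
  F[2-3] = -276.8907 N (compression)
  Rx@0 = +1039.2600 N
  Ry@0 = +843.7133 N
  Ry@2 = -73.4833 N

-1060.587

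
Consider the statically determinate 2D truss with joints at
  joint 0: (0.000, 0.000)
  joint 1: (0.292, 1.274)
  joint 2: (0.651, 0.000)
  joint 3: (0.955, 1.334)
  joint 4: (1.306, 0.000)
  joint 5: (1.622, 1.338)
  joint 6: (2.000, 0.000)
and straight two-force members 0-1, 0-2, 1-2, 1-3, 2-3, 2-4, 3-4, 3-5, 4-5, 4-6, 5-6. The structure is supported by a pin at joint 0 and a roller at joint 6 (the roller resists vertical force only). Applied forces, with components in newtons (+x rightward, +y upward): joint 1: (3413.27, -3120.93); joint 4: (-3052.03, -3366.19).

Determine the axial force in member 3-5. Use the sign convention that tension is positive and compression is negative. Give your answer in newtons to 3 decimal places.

N=7 nodes, M=11 members, R=3 reactions → 2N=14, M+R=14
member 0 (0-1): L=1.3070, (cx,cy)=(0.2234,0.9747)
member 1 (0-2): L=0.6510, (cx,cy)=(1.0000,0.0000)
member 2 (1-2): L=1.3236, (cx,cy)=(0.2712,-0.9625)
member 3 (1-3): L=0.6657, (cx,cy)=(0.9959,0.0901)
member 4 (2-3): L=1.3682, (cx,cy)=(0.2222,0.9750)
member 5 (2-4): L=0.6550, (cx,cy)=(1.0000,0.0000)
member 6 (3-4): L=1.3794, (cx,cy)=(0.2545,-0.9671)
member 7 (3-5): L=0.6670, (cx,cy)=(1.0000,0.0060)
member 8 (4-5): L=1.3748, (cx,cy)=(0.2299,0.9732)
member 9 (4-6): L=0.6940, (cx,cy)=(1.0000,0.0000)
member 10 (5-6): L=1.3904, (cx,cy)=(0.2719,-0.9623)
solve A·x = −loads:
  F[0-1] = -1702.1093 N (compression)
  F[0-2] = +741.5022 N (tension)
  F[1-2] = -1828.8101 N (compression)
  F[1-3] = -3310.9852 N (compression)
  F[2-3] = +1805.3864 N (tension)
  F[2-4] = -155.6585 N (compression)
  F[3-4] = -1527.1477 N (compression)
  F[3-5] = -2507.8222 N (compression)
  F[4-5] = +4976.3054 N (tension)
  F[4-6] = +1363.9728 N (tension)
  F[5-6] = -5017.0015 N (compression)
  Rx@0 = -361.2400 N
  Ry@0 = +1659.0892 N
  Ry@6 = +4828.0308 N

-2507.822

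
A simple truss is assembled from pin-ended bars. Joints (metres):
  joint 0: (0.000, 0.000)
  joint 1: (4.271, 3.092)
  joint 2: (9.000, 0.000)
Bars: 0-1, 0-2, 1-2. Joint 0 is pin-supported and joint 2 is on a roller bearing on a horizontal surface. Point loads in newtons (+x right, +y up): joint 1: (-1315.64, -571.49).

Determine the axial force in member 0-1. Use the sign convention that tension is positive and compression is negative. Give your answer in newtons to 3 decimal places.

-1282.857

N=3 nodes, M=3 members, R=3 reactions → 2N=6, M+R=6
member 0 (0-1): L=5.2728, (cx,cy)=(0.8100,0.5864)
member 1 (0-2): L=9.0000, (cx,cy)=(1.0000,0.0000)
member 2 (1-2): L=5.6501, (cx,cy)=(0.8370,-0.5472)
solve A·x = −loads:
  F[0-1] = -1282.8571 N (compression)
  F[0-2] = -276.5084 N (compression)
  F[1-2] = +330.3672 N (tension)
  Rx@0 = +1315.6400 N
  Ry@0 = +752.2817 N
  Ry@2 = -180.7917 N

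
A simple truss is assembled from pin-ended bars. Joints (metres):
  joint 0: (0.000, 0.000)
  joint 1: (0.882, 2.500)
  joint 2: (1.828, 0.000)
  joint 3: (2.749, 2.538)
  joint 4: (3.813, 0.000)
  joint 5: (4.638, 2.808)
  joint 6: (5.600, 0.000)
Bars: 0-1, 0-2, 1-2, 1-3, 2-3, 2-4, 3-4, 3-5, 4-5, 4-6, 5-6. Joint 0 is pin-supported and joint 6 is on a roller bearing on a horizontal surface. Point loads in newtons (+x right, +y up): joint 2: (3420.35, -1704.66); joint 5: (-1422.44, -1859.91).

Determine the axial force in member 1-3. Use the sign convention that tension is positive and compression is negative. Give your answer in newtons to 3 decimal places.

N=7 nodes, M=11 members, R=3 reactions → 2N=14, M+R=14
member 0 (0-1): L=2.6510, (cx,cy)=(0.3327,0.9430)
member 1 (0-2): L=1.8280, (cx,cy)=(1.0000,0.0000)
member 2 (1-2): L=2.6730, (cx,cy)=(0.3539,-0.9353)
member 3 (1-3): L=1.8674, (cx,cy)=(0.9998,0.0203)
member 4 (2-3): L=2.6999, (cx,cy)=(0.3411,0.9400)
member 5 (2-4): L=1.9850, (cx,cy)=(1.0000,0.0000)
member 6 (3-4): L=2.7520, (cx,cy)=(0.3866,-0.9222)
member 7 (3-5): L=1.9082, (cx,cy)=(0.9899,0.1415)
member 8 (4-5): L=2.9267, (cx,cy)=(0.2819,0.9594)
member 9 (4-6): L=1.7870, (cx,cy)=(1.0000,0.0000)
member 10 (5-6): L=2.9682, (cx,cy)=(0.3241,-0.9460)
solve A·x = −loads:
  F[0-1] = -2312.7190 N (compression)
  F[0-2] = +2767.3556 N (tension)
  F[1-2] = +2297.4501 N (tension)
  F[1-3] = -1582.8635 N (compression)
  F[2-3] = -472.4346 N (compression)
  F[2-4] = +321.2519 N (tension)
  F[3-4] = +232.3050 N (tension)
  F[3-5] = -1852.1416 N (compression)
  F[4-5] = -223.2953 N (compression)
  F[4-6] = +474.0117 N (tension)
  F[5-6] = -1462.5460 N (compression)
  Rx@0 = -1997.9100 N
  Ry@0 = +2180.9683 N
  Ry@6 = +1383.6017 N

-1582.863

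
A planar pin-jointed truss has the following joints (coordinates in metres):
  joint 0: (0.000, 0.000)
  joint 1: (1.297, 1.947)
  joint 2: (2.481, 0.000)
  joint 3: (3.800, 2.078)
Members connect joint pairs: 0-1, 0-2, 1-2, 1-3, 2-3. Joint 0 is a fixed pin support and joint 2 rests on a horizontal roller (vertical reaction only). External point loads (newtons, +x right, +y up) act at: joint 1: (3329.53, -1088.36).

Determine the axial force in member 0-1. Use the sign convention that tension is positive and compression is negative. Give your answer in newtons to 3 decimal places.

2515.479

N=4 nodes, M=5 members, R=3 reactions → 2N=8, M+R=8
member 0 (0-1): L=2.3394, (cx,cy)=(0.5544,0.8322)
member 1 (0-2): L=2.4810, (cx,cy)=(1.0000,0.0000)
member 2 (1-2): L=2.2787, (cx,cy)=(0.5196,-0.8544)
member 3 (1-3): L=2.5064, (cx,cy)=(0.9986,0.0523)
member 4 (2-3): L=2.4613, (cx,cy)=(0.5359,0.8443)
solve A·x = −loads:
  F[0-1] = +2515.4791 N (tension)
  F[0-2] = +1934.9377 N (tension)
  F[1-2] = -3724.0066 N (compression)
  F[1-3] = +0.0000 N (tension)
  F[2-3] = -0.0000 N (compression)
  Rx@0 = -3329.5300 N
  Ry@0 = -2093.5013 N
  Ry@2 = +3181.8613 N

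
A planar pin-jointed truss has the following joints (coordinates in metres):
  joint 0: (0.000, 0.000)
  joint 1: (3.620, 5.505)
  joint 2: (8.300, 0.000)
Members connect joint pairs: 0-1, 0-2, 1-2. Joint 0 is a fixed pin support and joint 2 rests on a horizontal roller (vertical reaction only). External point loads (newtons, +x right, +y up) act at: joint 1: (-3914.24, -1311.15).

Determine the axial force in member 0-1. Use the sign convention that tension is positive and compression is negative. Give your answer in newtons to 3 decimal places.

N=3 nodes, M=3 members, R=3 reactions → 2N=6, M+R=6
member 0 (0-1): L=6.5886, (cx,cy)=(0.5494,0.8355)
member 1 (0-2): L=8.3000, (cx,cy)=(1.0000,0.0000)
member 2 (1-2): L=7.2255, (cx,cy)=(0.6477,-0.7619)
solve A·x = −loads:
  F[0-1] = -3991.9638 N (compression)
  F[0-2] = -1720.9142 N (compression)
  F[1-2] = +2656.9263 N (tension)
  Rx@0 = +3914.2400 N
  Ry@0 = +3335.4305 N
  Ry@2 = -2024.2805 N

-3991.964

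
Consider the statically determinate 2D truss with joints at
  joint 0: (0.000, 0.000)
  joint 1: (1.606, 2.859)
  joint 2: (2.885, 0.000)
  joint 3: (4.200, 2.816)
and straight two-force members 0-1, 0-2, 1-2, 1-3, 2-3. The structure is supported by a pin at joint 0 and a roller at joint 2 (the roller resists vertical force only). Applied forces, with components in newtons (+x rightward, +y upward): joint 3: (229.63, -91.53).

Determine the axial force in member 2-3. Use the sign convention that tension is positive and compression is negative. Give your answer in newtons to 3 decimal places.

N=4 nodes, M=5 members, R=3 reactions → 2N=8, M+R=8
member 0 (0-1): L=3.2792, (cx,cy)=(0.4898,0.8719)
member 1 (0-2): L=2.8850, (cx,cy)=(1.0000,0.0000)
member 2 (1-2): L=3.1320, (cx,cy)=(0.4084,-0.9128)
member 3 (1-3): L=2.5944, (cx,cy)=(0.9999,-0.0166)
member 4 (2-3): L=3.1079, (cx,cy)=(0.4231,0.9061)
solve A·x = −loads:
  F[0-1] = +304.9317 N (tension)
  F[0-2] = +80.2883 N (tension)
  F[1-2] = -296.1568 N (compression)
  F[1-3] = +270.3171 N (tension)
  F[2-3] = -96.0732 N (compression)
  Rx@0 = -229.6300 N
  Ry@0 = -265.8579 N
  Ry@2 = +357.3879 N

-96.073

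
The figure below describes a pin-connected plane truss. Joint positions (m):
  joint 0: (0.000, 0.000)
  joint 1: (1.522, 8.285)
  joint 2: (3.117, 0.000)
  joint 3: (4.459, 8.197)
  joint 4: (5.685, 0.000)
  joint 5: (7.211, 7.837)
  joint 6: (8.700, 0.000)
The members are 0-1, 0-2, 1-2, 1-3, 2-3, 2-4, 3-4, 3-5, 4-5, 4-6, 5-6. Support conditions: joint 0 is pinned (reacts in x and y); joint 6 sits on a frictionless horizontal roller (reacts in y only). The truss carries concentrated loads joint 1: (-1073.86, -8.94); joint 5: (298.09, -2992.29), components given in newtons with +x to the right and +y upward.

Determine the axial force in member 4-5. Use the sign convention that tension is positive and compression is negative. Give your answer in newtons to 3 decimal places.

-1260.346

N=7 nodes, M=11 members, R=3 reactions → 2N=14, M+R=14
member 0 (0-1): L=8.4236, (cx,cy)=(0.1807,0.9835)
member 1 (0-2): L=3.1170, (cx,cy)=(1.0000,0.0000)
member 2 (1-2): L=8.4371, (cx,cy)=(0.1890,-0.9820)
member 3 (1-3): L=2.9383, (cx,cy)=(0.9996,-0.0299)
member 4 (2-3): L=8.3061, (cx,cy)=(0.1616,0.9869)
member 5 (2-4): L=2.5680, (cx,cy)=(1.0000,0.0000)
member 6 (3-4): L=8.2882, (cx,cy)=(0.1479,-0.9890)
member 7 (3-5): L=2.7754, (cx,cy)=(0.9916,-0.1297)
member 8 (4-5): L=7.9842, (cx,cy)=(0.1911,0.9816)
member 9 (4-6): L=3.0150, (cx,cy)=(1.0000,0.0000)
member 10 (5-6): L=7.9772, (cx,cy)=(0.1867,-0.9824)
solve A·x = −loads:
  F[0-1] = -1294.9321 N (compression)
  F[0-2] = -541.7991 N (compression)
  F[1-2] = +1269.5986 N (tension)
  F[1-3] = +600.1468 N (tension)
  F[2-3] = -1263.3034 N (compression)
  F[2-4] = -97.6789 N (compression)
  F[3-4] = +1250.8728 N (tension)
  F[3-5] = +212.5333 N (tension)
  F[4-5] = -1260.3464 N (compression)
  F[4-6] = +328.2394 N (tension)
  F[5-6] = -1758.5161 N (compression)
  Rx@0 = +775.7700 N
  Ry@0 = +1273.6195 N
  Ry@6 = +1727.6105 N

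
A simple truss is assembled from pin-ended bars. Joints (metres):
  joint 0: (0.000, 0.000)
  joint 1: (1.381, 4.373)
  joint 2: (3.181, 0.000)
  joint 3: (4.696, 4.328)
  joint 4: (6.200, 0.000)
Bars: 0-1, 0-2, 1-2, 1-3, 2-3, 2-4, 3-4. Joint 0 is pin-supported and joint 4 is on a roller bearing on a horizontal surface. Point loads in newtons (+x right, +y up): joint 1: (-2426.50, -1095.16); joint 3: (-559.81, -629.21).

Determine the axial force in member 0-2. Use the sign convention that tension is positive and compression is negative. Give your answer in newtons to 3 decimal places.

N=5 nodes, M=7 members, R=3 reactions → 2N=10, M+R=10
member 0 (0-1): L=4.5859, (cx,cy)=(0.3011,0.9536)
member 1 (0-2): L=3.1810, (cx,cy)=(1.0000,0.0000)
member 2 (1-2): L=4.7290, (cx,cy)=(0.3806,-0.9247)
member 3 (1-3): L=3.3153, (cx,cy)=(0.9999,-0.0136)
member 4 (2-3): L=4.5855, (cx,cy)=(0.3304,0.9438)
member 5 (2-4): L=3.0190, (cx,cy)=(1.0000,0.0000)
member 6 (3-4): L=4.5819, (cx,cy)=(0.3282,-0.9446)
solve A·x = −loads:
  F[0-1] = -3257.3113 N (compression)
  F[0-2] = -2005.3974 N (compression)
  F[1-2] = +2165.5172 N (tension)
  F[1-3] = +621.3777 N (tension)
  F[2-3] = -2121.6526 N (compression)
  F[2-4] = -480.1592 N (compression)
  F[3-4] = +1462.7864 N (tension)
  Rx@0 = +2986.3100 N
  Ry@0 = +3106.1048 N
  Ry@4 = -1381.7348 N

-2005.397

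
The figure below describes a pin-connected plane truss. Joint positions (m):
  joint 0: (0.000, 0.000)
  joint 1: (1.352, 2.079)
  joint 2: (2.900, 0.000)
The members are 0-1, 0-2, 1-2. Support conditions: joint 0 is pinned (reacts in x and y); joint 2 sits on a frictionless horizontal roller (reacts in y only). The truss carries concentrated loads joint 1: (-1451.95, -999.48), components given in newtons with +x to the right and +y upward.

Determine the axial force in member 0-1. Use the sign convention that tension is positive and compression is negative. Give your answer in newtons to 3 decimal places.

-1878.049

N=3 nodes, M=3 members, R=3 reactions → 2N=6, M+R=6
member 0 (0-1): L=2.4799, (cx,cy)=(0.5452,0.8383)
member 1 (0-2): L=2.9000, (cx,cy)=(1.0000,0.0000)
member 2 (1-2): L=2.5920, (cx,cy)=(0.5972,-0.8021)
solve A·x = −loads:
  F[0-1] = -1878.0493 N (compression)
  F[0-2] = -428.0890 N (compression)
  F[1-2] = +716.8045 N (tension)
  Rx@0 = +1451.9500 N
  Ry@0 = +1574.4135 N
  Ry@2 = -574.9335 N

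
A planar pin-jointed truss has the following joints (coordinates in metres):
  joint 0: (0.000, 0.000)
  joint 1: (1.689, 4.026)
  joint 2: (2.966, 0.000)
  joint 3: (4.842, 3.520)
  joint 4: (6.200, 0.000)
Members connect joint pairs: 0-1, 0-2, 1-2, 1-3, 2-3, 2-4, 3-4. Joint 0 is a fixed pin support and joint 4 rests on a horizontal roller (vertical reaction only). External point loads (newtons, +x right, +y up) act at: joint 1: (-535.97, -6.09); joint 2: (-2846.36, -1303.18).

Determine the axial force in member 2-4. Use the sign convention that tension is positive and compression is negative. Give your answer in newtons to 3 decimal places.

N=5 nodes, M=7 members, R=3 reactions → 2N=10, M+R=10
member 0 (0-1): L=4.3659, (cx,cy)=(0.3869,0.9221)
member 1 (0-2): L=2.9660, (cx,cy)=(1.0000,0.0000)
member 2 (1-2): L=4.2237, (cx,cy)=(0.3023,-0.9532)
member 3 (1-3): L=3.1933, (cx,cy)=(0.9874,-0.1585)
member 4 (2-3): L=3.9887, (cx,cy)=(0.4703,0.8825)
member 5 (2-4): L=3.2340, (cx,cy)=(1.0000,0.0000)
member 6 (3-4): L=3.7729, (cx,cy)=(0.3599,-0.9330)
solve A·x = −loads:
  F[0-1] = -1119.3770 N (compression)
  F[0-2] = -2949.2894 N (compression)
  F[1-2] = +1115.9910 N (tension)
  F[1-3] = -237.4836 N (compression)
  F[2-3] = +271.2982 N (tension)
  F[2-4] = +106.8842 N (tension)
  F[3-4] = -296.9516 N (compression)
  Rx@0 = +3382.3300 N
  Ry@0 = +1032.2212 N
  Ry@4 = +277.0488 N

106.884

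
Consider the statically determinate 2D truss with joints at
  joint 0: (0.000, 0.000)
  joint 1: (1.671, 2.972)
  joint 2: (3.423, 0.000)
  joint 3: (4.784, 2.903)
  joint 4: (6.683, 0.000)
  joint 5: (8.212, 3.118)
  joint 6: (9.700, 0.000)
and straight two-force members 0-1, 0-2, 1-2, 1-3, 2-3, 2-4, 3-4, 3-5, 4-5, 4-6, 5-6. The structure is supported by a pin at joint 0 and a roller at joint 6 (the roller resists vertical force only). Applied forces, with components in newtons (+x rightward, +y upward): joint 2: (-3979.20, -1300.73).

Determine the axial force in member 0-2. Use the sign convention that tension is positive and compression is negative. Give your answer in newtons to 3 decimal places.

-3505.945

N=7 nodes, M=11 members, R=3 reactions → 2N=14, M+R=14
member 0 (0-1): L=3.4095, (cx,cy)=(0.4901,0.8717)
member 1 (0-2): L=3.4230, (cx,cy)=(1.0000,0.0000)
member 2 (1-2): L=3.4500, (cx,cy)=(0.5078,-0.8615)
member 3 (1-3): L=3.1138, (cx,cy)=(0.9998,-0.0222)
member 4 (2-3): L=3.2062, (cx,cy)=(0.4245,0.9054)
member 5 (2-4): L=3.2600, (cx,cy)=(1.0000,0.0000)
member 6 (3-4): L=3.4689, (cx,cy)=(0.5474,-0.8369)
member 7 (3-5): L=3.4347, (cx,cy)=(0.9980,0.0626)
member 8 (4-5): L=3.4727, (cx,cy)=(0.4403,0.8979)
member 9 (4-6): L=3.0170, (cx,cy)=(1.0000,0.0000)
member 10 (5-6): L=3.4549, (cx,cy)=(0.4307,-0.9025)
solve A·x = −loads:
  F[0-1] = -965.6410 N (compression)
  F[0-2] = -3505.9450 N (compression)
  F[1-2] = +1002.3627 N (tension)
  F[1-3] = -982.5267 N (compression)
  F[2-3] = +482.9047 N (tension)
  F[2-4] = +777.2973 N (tension)
  F[3-4] = -582.8386 N (compression)
  F[3-5] = -459.1355 N (compression)
  F[4-5] = +543.2387 N (tension)
  F[4-6] = +219.0530 N (tension)
  F[5-6] = -508.6006 N (compression)
  Rx@0 = +3979.2000 N
  Ry@0 = +841.7198 N
  Ry@6 = +459.0102 N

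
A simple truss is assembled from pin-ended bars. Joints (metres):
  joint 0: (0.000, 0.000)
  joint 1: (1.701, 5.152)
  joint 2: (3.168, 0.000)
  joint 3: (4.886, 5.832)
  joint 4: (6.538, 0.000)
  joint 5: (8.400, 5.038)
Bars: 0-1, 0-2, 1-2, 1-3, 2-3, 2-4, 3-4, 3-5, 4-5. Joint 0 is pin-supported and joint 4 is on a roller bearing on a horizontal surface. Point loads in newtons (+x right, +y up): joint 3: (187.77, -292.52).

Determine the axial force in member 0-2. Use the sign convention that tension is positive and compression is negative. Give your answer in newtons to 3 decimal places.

156.873

N=6 nodes, M=9 members, R=3 reactions → 2N=12, M+R=12
member 0 (0-1): L=5.4255, (cx,cy)=(0.3135,0.9496)
member 1 (0-2): L=3.1680, (cx,cy)=(1.0000,0.0000)
member 2 (1-2): L=5.3568, (cx,cy)=(0.2739,-0.9618)
member 3 (1-3): L=3.2568, (cx,cy)=(0.9780,0.2088)
member 4 (2-3): L=6.0798, (cx,cy)=(0.2826,0.9592)
member 5 (2-4): L=3.3700, (cx,cy)=(1.0000,0.0000)
member 6 (3-4): L=6.0615, (cx,cy)=(0.2725,-0.9621)
member 7 (3-5): L=3.6026, (cx,cy)=(0.9754,-0.2204)
member 8 (4-5): L=5.3711, (cx,cy)=(0.3467,0.9380)
solve A·x = −loads:
  F[0-1] = +98.5495 N (tension)
  F[0-2] = +156.8731 N (tension)
  F[1-2] = -85.2588 N (compression)
  F[1-3] = +55.4683 N (tension)
  F[2-3] = +85.4832 N (tension)
  F[2-4] = +109.3688 N (tension)
  F[3-4] = -401.2922 N (compression)
  F[3-5] = -0.0000 N (compression)
  F[4-5] = +0.0000 N (tension)
  Rx@0 = -187.7700 N
  Ry@0 = -93.5809 N
  Ry@4 = +386.1009 N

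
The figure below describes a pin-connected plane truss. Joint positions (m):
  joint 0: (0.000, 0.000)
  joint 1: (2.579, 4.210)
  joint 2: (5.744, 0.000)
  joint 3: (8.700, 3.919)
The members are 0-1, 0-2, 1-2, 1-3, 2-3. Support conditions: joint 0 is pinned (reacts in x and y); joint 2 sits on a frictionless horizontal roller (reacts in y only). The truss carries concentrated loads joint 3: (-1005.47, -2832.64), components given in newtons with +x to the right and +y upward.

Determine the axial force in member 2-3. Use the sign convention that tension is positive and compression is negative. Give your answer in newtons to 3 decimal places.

N=4 nodes, M=5 members, R=3 reactions → 2N=8, M+R=8
member 0 (0-1): L=4.9371, (cx,cy)=(0.5224,0.8527)
member 1 (0-2): L=5.7440, (cx,cy)=(1.0000,0.0000)
member 2 (1-2): L=5.2670, (cx,cy)=(0.6009,-0.7993)
member 3 (1-3): L=6.1279, (cx,cy)=(0.9989,-0.0475)
member 4 (2-3): L=4.9088, (cx,cy)=(0.6022,0.7984)
solve A·x = −loads:
  F[0-1] = +905.0270 N (tension)
  F[0-2] = -1478.2265 N (compression)
  F[1-2] = -1030.4415 N (compression)
  F[1-3] = +1093.1934 N (tension)
  F[2-3] = -3483.0525 N (compression)
  Rx@0 = +1005.4700 N
  Ry@0 = -771.7352 N
  Ry@2 = +3604.3752 N

-3483.053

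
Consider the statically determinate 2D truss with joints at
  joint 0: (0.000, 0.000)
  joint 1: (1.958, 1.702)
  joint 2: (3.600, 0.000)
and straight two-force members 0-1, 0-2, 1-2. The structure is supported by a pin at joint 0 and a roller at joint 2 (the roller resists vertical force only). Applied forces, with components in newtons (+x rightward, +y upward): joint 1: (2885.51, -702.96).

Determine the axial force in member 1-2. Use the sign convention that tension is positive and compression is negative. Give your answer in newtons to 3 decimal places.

-2426.830

N=3 nodes, M=3 members, R=3 reactions → 2N=6, M+R=6
member 0 (0-1): L=2.5943, (cx,cy)=(0.7547,0.6560)
member 1 (0-2): L=3.6000, (cx,cy)=(1.0000,0.0000)
member 2 (1-2): L=2.3649, (cx,cy)=(0.6943,-0.7197)
solve A·x = −loads:
  F[0-1] = +1590.7094 N (tension)
  F[0-2] = +1684.9671 N (tension)
  F[1-2] = -2426.8305 N (compression)
  Rx@0 = -2885.5100 N
  Ry@0 = -1043.5771 N
  Ry@2 = +1746.5371 N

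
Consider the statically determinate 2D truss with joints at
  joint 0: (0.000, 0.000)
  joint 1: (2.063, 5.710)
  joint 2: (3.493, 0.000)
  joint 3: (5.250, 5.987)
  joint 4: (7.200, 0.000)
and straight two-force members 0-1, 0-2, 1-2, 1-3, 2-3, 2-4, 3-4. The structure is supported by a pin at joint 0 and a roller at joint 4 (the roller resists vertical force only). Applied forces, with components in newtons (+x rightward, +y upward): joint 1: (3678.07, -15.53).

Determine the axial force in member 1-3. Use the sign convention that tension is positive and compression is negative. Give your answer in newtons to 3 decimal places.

-1863.179

N=5 nodes, M=7 members, R=3 reactions → 2N=10, M+R=10
member 0 (0-1): L=6.0712, (cx,cy)=(0.3398,0.9405)
member 1 (0-2): L=3.4930, (cx,cy)=(1.0000,0.0000)
member 2 (1-2): L=5.8863, (cx,cy)=(0.2429,-0.9700)
member 3 (1-3): L=3.1990, (cx,cy)=(0.9962,0.0866)
member 4 (2-3): L=6.2395, (cx,cy)=(0.2816,0.9595)
member 5 (2-4): L=3.7070, (cx,cy)=(1.0000,0.0000)
member 6 (3-4): L=6.2966, (cx,cy)=(0.3097,-0.9508)
solve A·x = −loads:
  F[0-1] = +3089.6744 N (tension)
  F[0-2] = +2628.2040 N (tension)
  F[1-2] = -3177.8966 N (compression)
  F[1-3] = -1863.1786 N (compression)
  F[2-3] = +3212.7006 N (tension)
  F[2-4] = +951.5048 N (tension)
  F[3-4] = -3072.4138 N (compression)
  Rx@0 = -3678.0700 N
  Ry@0 = -2905.8336 N
  Ry@4 = +2921.3636 N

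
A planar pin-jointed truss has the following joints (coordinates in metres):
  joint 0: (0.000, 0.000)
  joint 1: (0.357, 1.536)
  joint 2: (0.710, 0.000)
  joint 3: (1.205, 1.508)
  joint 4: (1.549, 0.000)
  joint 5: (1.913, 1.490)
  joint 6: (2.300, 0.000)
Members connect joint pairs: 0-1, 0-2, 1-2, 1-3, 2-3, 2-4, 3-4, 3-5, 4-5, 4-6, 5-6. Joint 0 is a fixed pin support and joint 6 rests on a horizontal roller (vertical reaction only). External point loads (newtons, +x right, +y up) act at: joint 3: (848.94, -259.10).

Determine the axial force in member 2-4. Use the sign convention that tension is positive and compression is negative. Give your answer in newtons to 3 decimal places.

N=7 nodes, M=11 members, R=3 reactions → 2N=14, M+R=14
member 0 (0-1): L=1.5769, (cx,cy)=(0.2264,0.9740)
member 1 (0-2): L=0.7100, (cx,cy)=(1.0000,0.0000)
member 2 (1-2): L=1.5760, (cx,cy)=(0.2240,-0.9746)
member 3 (1-3): L=0.8485, (cx,cy)=(0.9995,-0.0330)
member 4 (2-3): L=1.5872, (cx,cy)=(0.3119,0.9501)
member 5 (2-4): L=0.8390, (cx,cy)=(1.0000,0.0000)
member 6 (3-4): L=1.5467, (cx,cy)=(0.2224,-0.9750)
member 7 (3-5): L=0.7082, (cx,cy)=(0.9997,-0.0254)
member 8 (4-5): L=1.5338, (cx,cy)=(0.2373,0.9714)
member 9 (4-6): L=0.7510, (cx,cy)=(1.0000,0.0000)
member 10 (5-6): L=1.5394, (cx,cy)=(0.2514,-0.9679)
solve A·x = −loads:
  F[0-1] = +444.8035 N (tension)
  F[0-2] = +748.2420 N (tension)
  F[1-2] = -451.3863 N (compression)
  F[1-3] = +201.9090 N (tension)
  F[2-3] = +463.0123 N (tension)
  F[2-4] = +502.7380 N (tension)
  F[3-4] = -701.0972 N (compression)
  F[3-5] = -346.9237 N (compression)
  F[4-5] = +703.6393 N (tension)
  F[4-6] = +179.8265 N (tension)
  F[5-6] = -715.3274 N (compression)
  Rx@0 = -848.9400 N
  Ry@0 = -433.2552 N
  Ry@6 = +692.3552 N

502.738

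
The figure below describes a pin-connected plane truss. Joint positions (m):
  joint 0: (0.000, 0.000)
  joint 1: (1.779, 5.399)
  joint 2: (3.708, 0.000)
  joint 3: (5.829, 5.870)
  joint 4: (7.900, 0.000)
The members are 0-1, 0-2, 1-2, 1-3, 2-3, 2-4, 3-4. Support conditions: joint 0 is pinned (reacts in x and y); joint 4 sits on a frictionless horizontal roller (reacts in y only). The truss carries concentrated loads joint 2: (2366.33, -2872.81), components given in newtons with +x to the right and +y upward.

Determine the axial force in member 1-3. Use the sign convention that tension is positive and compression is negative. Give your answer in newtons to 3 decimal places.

-1011.962

N=5 nodes, M=7 members, R=3 reactions → 2N=10, M+R=10
member 0 (0-1): L=5.6845, (cx,cy)=(0.3130,0.9498)
member 1 (0-2): L=3.7080, (cx,cy)=(1.0000,0.0000)
member 2 (1-2): L=5.7333, (cx,cy)=(0.3365,-0.9417)
member 3 (1-3): L=4.0773, (cx,cy)=(0.9933,0.1155)
member 4 (2-3): L=6.2414, (cx,cy)=(0.3398,0.9405)
member 5 (2-4): L=4.1920, (cx,cy)=(1.0000,0.0000)
member 6 (3-4): L=6.2246, (cx,cy)=(0.3327,-0.9430)
solve A·x = −loads:
  F[0-1] = -1605.0309 N (compression)
  F[0-2] = +2868.6306 N (tension)
  F[1-2] = +1494.6483 N (tension)
  F[1-3] = -1011.9615 N (compression)
  F[2-3] = +1558.0222 N (tension)
  F[2-4] = +475.7311 N (tension)
  F[3-4] = -1429.8634 N (compression)
  Rx@0 = -2366.3300 N
  Ry@0 = +1524.4075 N
  Ry@4 = +1348.4025 N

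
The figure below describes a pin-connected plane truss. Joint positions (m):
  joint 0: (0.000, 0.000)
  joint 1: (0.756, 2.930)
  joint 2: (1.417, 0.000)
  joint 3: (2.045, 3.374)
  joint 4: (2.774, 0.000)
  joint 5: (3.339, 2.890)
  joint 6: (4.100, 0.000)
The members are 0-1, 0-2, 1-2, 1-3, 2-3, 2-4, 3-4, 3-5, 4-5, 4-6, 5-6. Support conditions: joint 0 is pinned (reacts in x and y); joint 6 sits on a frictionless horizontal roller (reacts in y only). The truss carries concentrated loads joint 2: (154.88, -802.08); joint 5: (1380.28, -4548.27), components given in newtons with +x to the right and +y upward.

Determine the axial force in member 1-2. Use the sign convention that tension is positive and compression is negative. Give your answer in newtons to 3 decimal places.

N=7 nodes, M=11 members, R=3 reactions → 2N=14, M+R=14
member 0 (0-1): L=3.0260, (cx,cy)=(0.2498,0.9683)
member 1 (0-2): L=1.4170, (cx,cy)=(1.0000,0.0000)
member 2 (1-2): L=3.0036, (cx,cy)=(0.2201,-0.9755)
member 3 (1-3): L=1.3633, (cx,cy)=(0.9455,0.3257)
member 4 (2-3): L=3.4319, (cx,cy)=(0.1830,0.9831)
member 5 (2-4): L=1.3570, (cx,cy)=(1.0000,0.0000)
member 6 (3-4): L=3.4519, (cx,cy)=(0.2112,-0.9774)
member 7 (3-5): L=1.3816, (cx,cy)=(0.9366,-0.3503)
member 8 (4-5): L=2.9447, (cx,cy)=(0.1919,0.9814)
member 9 (4-6): L=1.3260, (cx,cy)=(1.0000,0.0000)
member 10 (5-6): L=2.9885, (cx,cy)=(0.2546,-0.9670)
solve A·x = −loads:
  F[0-1] = -409.1218 N (compression)
  F[0-2] = +1637.3742 N (tension)
  F[1-2] = +343.3310 N (tension)
  F[1-3] = -188.0204 N (compression)
  F[2-3] = +475.1892 N (tension)
  F[2-4] = +1471.0967 N (tension)
  F[3-4] = -414.0052 N (compression)
  F[3-5] = -3.6115 N (compression)
  F[4-5] = +412.3281 N (tension)
  F[4-6] = +1304.5495 N (tension)
  F[5-6] = -5123.0822 N (compression)
  Rx@0 = -1535.1600 N
  Ry@0 = +396.1475 N
  Ry@6 = +4954.2025 N

343.331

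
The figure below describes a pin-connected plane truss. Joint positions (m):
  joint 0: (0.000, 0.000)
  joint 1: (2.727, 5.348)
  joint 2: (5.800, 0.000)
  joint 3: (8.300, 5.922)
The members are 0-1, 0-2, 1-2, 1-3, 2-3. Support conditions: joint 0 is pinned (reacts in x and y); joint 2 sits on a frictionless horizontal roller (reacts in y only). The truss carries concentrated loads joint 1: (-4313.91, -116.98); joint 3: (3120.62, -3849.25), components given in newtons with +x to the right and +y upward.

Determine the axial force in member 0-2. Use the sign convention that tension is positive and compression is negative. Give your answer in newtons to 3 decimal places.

N=4 nodes, M=5 members, R=3 reactions → 2N=8, M+R=8
member 0 (0-1): L=6.0031, (cx,cy)=(0.4543,0.8909)
member 1 (0-2): L=5.8000, (cx,cy)=(1.0000,0.0000)
member 2 (1-2): L=6.1680, (cx,cy)=(0.4982,-0.8671)
member 3 (1-3): L=5.6025, (cx,cy)=(0.9947,0.1025)
member 4 (2-3): L=6.4281, (cx,cy)=(0.3889,0.9213)
solve A·x = −loads:
  F[0-1] = +904.4196 N (tension)
  F[0-2] = -1604.1340 N (compression)
  F[1-2] = -474.8258 N (compression)
  F[1-3] = +4987.5657 N (tension)
  F[2-3] = -4732.8581 N (compression)
  Rx@0 = +1193.2900 N
  Ry@0 = -805.7183 N
  Ry@2 = +4771.9483 N

-1604.134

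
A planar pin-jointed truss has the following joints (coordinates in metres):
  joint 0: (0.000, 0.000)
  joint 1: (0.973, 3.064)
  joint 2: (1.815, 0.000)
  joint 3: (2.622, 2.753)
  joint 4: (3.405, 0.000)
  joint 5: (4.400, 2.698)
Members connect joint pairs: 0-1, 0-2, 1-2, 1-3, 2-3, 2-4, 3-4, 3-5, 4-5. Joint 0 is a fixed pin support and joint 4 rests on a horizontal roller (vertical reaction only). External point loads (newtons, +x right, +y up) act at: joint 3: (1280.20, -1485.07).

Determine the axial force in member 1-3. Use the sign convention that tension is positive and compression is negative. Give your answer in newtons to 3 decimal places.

440.936

N=6 nodes, M=9 members, R=3 reactions → 2N=12, M+R=12
member 0 (0-1): L=3.2148, (cx,cy)=(0.3027,0.9531)
member 1 (0-2): L=1.8150, (cx,cy)=(1.0000,0.0000)
member 2 (1-2): L=3.1776, (cx,cy)=(0.2650,-0.9643)
member 3 (1-3): L=1.6781, (cx,cy)=(0.9827,-0.1853)
member 4 (2-3): L=2.8688, (cx,cy)=(0.2813,0.9596)
member 5 (2-4): L=1.5900, (cx,cy)=(1.0000,0.0000)
member 6 (3-4): L=2.8622, (cx,cy)=(0.2736,-0.9619)
member 7 (3-5): L=1.7789, (cx,cy)=(0.9995,-0.0309)
member 8 (4-5): L=2.8756, (cx,cy)=(0.3460,0.9382)
solve A·x = −loads:
  F[0-1] = +727.6935 N (tension)
  F[0-2] = +1059.9531 N (tension)
  F[1-2] = -804.0231 N (compression)
  F[1-3] = +440.9365 N (tension)
  F[2-3] = +807.9051 N (tension)
  F[2-4] = +619.6402 N (tension)
  F[3-4] = -2265.0373 N (compression)
  F[3-5] = -0.0000 N (compression)
  F[4-5] = +0.0000 N (tension)
  Rx@0 = -1280.2000 N
  Ry@0 = -693.5626 N
  Ry@4 = +2178.6326 N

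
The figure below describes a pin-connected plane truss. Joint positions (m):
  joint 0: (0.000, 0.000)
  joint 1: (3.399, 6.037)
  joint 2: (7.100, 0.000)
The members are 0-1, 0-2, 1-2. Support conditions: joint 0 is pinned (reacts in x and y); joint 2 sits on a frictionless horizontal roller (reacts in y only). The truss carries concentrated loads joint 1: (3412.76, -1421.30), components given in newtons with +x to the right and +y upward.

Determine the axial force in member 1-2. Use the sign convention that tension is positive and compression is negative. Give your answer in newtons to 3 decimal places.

-4201.810

N=3 nodes, M=3 members, R=3 reactions → 2N=6, M+R=6
member 0 (0-1): L=6.9281, (cx,cy)=(0.4906,0.8714)
member 1 (0-2): L=7.1000, (cx,cy)=(1.0000,0.0000)
member 2 (1-2): L=7.0812, (cx,cy)=(0.5227,-0.8525)
solve A·x = −loads:
  F[0-1] = +2479.8968 N (tension)
  F[0-2] = +2196.0961 N (tension)
  F[1-2] = -4201.8100 N (compression)
  Rx@0 = -3412.7600 N
  Ry@0 = -2160.9297 N
  Ry@2 = +3582.2297 N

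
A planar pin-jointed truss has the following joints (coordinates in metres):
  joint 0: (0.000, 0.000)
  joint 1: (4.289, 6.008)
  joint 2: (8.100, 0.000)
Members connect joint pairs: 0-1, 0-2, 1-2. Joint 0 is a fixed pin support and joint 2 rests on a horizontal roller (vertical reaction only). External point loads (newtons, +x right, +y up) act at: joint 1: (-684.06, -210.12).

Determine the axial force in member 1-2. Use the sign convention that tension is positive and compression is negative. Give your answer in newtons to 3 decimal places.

469.099

N=3 nodes, M=3 members, R=3 reactions → 2N=6, M+R=6
member 0 (0-1): L=7.3818, (cx,cy)=(0.5810,0.8139)
member 1 (0-2): L=8.1000, (cx,cy)=(1.0000,0.0000)
member 2 (1-2): L=7.1148, (cx,cy)=(0.5356,-0.8444)
solve A·x = −loads:
  F[0-1] = -744.8766 N (compression)
  F[0-2] = -251.2716 N (compression)
  F[1-2] = +469.0990 N (tension)
  Rx@0 = +684.0600 N
  Ry@0 = +606.2469 N
  Ry@2 = -396.1269 N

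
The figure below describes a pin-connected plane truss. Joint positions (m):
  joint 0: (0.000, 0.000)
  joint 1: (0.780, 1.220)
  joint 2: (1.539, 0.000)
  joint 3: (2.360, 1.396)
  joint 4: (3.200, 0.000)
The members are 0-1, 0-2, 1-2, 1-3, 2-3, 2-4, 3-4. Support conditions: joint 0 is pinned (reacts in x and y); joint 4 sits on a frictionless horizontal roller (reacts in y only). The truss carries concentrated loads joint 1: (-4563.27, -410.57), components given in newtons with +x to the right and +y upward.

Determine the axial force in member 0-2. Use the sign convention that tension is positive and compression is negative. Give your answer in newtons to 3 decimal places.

-3252.461

N=5 nodes, M=7 members, R=3 reactions → 2N=10, M+R=10
member 0 (0-1): L=1.4480, (cx,cy)=(0.5387,0.8425)
member 1 (0-2): L=1.5390, (cx,cy)=(1.0000,0.0000)
member 2 (1-2): L=1.4368, (cx,cy)=(0.5282,-0.8491)
member 3 (1-3): L=1.5898, (cx,cy)=(0.9939,0.1107)
member 4 (2-3): L=1.6195, (cx,cy)=(0.5069,0.8620)
member 5 (2-4): L=1.6610, (cx,cy)=(1.0000,0.0000)
member 6 (3-4): L=1.6292, (cx,cy)=(0.5156,-0.8568)
solve A·x = −loads:
  F[0-1] = -2433.4556 N (compression)
  F[0-2] = -3252.4607 N (compression)
  F[1-2] = +2204.9729 N (tension)
  F[1-3] = +2100.6046 N (tension)
  F[2-3] = -2171.9986 N (compression)
  F[2-4] = -986.6211 N (compression)
  F[3-4] = +1913.6195 N (tension)
  Rx@0 = +4563.2700 N
  Ry@0 = +2050.2403 N
  Ry@4 = -1639.6703 N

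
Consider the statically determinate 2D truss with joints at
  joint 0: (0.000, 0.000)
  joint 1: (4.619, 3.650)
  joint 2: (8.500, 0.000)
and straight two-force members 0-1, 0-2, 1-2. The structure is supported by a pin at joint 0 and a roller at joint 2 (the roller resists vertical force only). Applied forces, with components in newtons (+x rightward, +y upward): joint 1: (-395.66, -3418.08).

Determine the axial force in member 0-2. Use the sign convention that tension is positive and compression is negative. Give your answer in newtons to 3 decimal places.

N=3 nodes, M=3 members, R=3 reactions → 2N=6, M+R=6
member 0 (0-1): L=5.8871, (cx,cy)=(0.7846,0.6200)
member 1 (0-2): L=8.5000, (cx,cy)=(1.0000,0.0000)
member 2 (1-2): L=5.3277, (cx,cy)=(0.7285,-0.6851)
solve A·x = −loads:
  F[0-1] = -2791.2097 N (compression)
  F[0-2] = +1794.3233 N (tension)
  F[1-2] = -2463.1956 N (compression)
  Rx@0 = +395.6600 N
  Ry@0 = +1730.5562 N
  Ry@2 = +1687.5238 N

1794.323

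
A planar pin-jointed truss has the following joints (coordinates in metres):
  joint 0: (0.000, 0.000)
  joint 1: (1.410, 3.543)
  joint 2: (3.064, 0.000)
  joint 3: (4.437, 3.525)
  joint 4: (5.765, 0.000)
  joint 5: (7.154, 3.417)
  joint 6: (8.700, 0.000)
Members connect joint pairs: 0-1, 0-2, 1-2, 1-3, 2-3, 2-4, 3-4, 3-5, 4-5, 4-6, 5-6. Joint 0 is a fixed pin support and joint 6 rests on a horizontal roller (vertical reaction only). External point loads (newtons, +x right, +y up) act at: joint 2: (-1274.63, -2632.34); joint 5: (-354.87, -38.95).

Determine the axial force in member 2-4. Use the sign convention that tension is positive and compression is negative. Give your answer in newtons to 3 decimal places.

N=7 nodes, M=11 members, R=3 reactions → 2N=14, M+R=14
member 0 (0-1): L=3.8133, (cx,cy)=(0.3698,0.9291)
member 1 (0-2): L=3.0640, (cx,cy)=(1.0000,0.0000)
member 2 (1-2): L=3.9101, (cx,cy)=(0.4230,-0.9061)
member 3 (1-3): L=3.0271, (cx,cy)=(1.0000,-0.0059)
member 4 (2-3): L=3.7830, (cx,cy)=(0.3629,0.9318)
member 5 (2-4): L=2.7010, (cx,cy)=(1.0000,0.0000)
member 6 (3-4): L=3.7669, (cx,cy)=(0.3525,-0.9358)
member 7 (3-5): L=2.7191, (cx,cy)=(0.9992,-0.0397)
member 8 (4-5): L=3.6885, (cx,cy)=(0.3766,0.9264)
member 9 (4-6): L=2.9350, (cx,cy)=(1.0000,0.0000)
member 10 (5-6): L=3.7505, (cx,cy)=(0.4122,-0.9111)
solve A·x = −loads:
  F[0-1] = -1992.8096 N (compression)
  F[0-2] = -892.6340 N (compression)
  F[1-2] = +2053.9347 N (tension)
  F[1-3] = -1605.7324 N (compression)
  F[2-3] = +827.6568 N (tension)
  F[2-4] = +950.4411 N (tension)
  F[3-4] = -790.7337 N (compression)
  F[3-5] = -1027.3498 N (compression)
  F[4-5] = +798.7629 N (tension)
  F[4-6] = +370.8763 N (tension)
  F[5-6] = -899.7149 N (compression)
  Rx@0 = +1629.5000 N
  Ry@0 = +1851.5719 N
  Ry@6 = +819.7181 N

950.441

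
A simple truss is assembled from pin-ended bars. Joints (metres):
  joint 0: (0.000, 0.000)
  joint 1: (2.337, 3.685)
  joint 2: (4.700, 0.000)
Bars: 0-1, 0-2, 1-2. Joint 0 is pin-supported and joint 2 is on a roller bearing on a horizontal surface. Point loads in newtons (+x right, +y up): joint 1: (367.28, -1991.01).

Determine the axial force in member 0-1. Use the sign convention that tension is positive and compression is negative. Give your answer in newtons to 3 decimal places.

N=3 nodes, M=3 members, R=3 reactions → 2N=6, M+R=6
member 0 (0-1): L=4.3636, (cx,cy)=(0.5356,0.8445)
member 1 (0-2): L=4.7000, (cx,cy)=(1.0000,0.0000)
member 2 (1-2): L=4.3776, (cx,cy)=(0.5398,-0.8418)
solve A·x = −loads:
  F[0-1] = -844.3536 N (compression)
  F[0-2] = +819.4904 N (tension)
  F[1-2] = -1518.1400 N (compression)
  Rx@0 = -367.2800 N
  Ry@0 = +713.0489 N
  Ry@2 = +1277.9611 N

-844.354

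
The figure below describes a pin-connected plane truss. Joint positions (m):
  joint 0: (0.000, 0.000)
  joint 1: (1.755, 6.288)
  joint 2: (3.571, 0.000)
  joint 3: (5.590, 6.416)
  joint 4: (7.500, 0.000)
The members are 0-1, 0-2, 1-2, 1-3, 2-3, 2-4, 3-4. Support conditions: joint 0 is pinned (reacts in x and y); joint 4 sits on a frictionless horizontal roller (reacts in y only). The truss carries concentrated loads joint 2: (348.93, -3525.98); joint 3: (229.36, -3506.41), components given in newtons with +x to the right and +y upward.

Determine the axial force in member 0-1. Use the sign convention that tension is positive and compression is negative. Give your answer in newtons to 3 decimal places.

N=5 nodes, M=7 members, R=3 reactions → 2N=10, M+R=10
member 0 (0-1): L=6.5283, (cx,cy)=(0.2688,0.9632)
member 1 (0-2): L=3.5710, (cx,cy)=(1.0000,0.0000)
member 2 (1-2): L=6.5450, (cx,cy)=(0.2775,-0.9607)
member 3 (1-3): L=3.8371, (cx,cy)=(0.9994,0.0334)
member 4 (2-3): L=6.7262, (cx,cy)=(0.3002,0.9539)
member 5 (2-4): L=3.9290, (cx,cy)=(1.0000,0.0000)
member 6 (3-4): L=6.6943, (cx,cy)=(0.2853,-0.9584)
solve A·x = −loads:
  F[0-1] = -2641.1244 N (compression)
  F[0-2] = +1288.3001 N (tension)
  F[1-2] = +2598.1544 N (tension)
  F[1-3] = -1431.7023 N (compression)
  F[2-3] = +1079.6261 N (tension)
  F[2-4] = +1336.1935 N (tension)
  F[3-4] = -4683.1572 N (compression)
  Rx@0 = -578.2900 N
  Ry@0 = +2543.8993 N
  Ry@4 = +4488.4907 N

-2641.124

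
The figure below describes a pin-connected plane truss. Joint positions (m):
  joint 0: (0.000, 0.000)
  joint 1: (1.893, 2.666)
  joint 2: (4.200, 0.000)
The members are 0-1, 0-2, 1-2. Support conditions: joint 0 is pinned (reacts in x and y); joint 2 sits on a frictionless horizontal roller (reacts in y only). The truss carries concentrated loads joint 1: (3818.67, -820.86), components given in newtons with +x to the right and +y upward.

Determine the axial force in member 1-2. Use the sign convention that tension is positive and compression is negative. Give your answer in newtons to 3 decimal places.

-3694.757

N=3 nodes, M=3 members, R=3 reactions → 2N=6, M+R=6
member 0 (0-1): L=3.2697, (cx,cy)=(0.5790,0.8154)
member 1 (0-2): L=4.2000, (cx,cy)=(1.0000,0.0000)
member 2 (1-2): L=3.5256, (cx,cy)=(0.6544,-0.7562)
solve A·x = −loads:
  F[0-1] = +2419.8549 N (tension)
  F[0-2] = +2417.6941 N (tension)
  F[1-2] = -3694.7573 N (compression)
  Rx@0 = -3818.6700 N
  Ry@0 = -1973.0596 N
  Ry@2 = +2793.9196 N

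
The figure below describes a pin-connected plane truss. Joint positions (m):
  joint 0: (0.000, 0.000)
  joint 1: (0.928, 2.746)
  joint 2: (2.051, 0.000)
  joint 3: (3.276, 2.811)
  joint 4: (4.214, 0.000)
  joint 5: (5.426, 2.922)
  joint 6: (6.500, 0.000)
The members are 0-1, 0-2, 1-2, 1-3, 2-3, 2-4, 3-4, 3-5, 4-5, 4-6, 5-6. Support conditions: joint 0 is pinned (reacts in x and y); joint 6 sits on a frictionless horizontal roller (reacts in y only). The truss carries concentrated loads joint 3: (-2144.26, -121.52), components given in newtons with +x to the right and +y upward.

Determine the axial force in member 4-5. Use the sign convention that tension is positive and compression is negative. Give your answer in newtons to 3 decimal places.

-976.309

N=7 nodes, M=11 members, R=3 reactions → 2N=14, M+R=14
member 0 (0-1): L=2.8986, (cx,cy)=(0.3202,0.9474)
member 1 (0-2): L=2.0510, (cx,cy)=(1.0000,0.0000)
member 2 (1-2): L=2.9668, (cx,cy)=(0.3785,-0.9256)
member 3 (1-3): L=2.3489, (cx,cy)=(0.9996,0.0277)
member 4 (2-3): L=3.0663, (cx,cy)=(0.3995,0.9167)
member 5 (2-4): L=2.1630, (cx,cy)=(1.0000,0.0000)
member 6 (3-4): L=2.9634, (cx,cy)=(0.3165,-0.9486)
member 7 (3-5): L=2.1529, (cx,cy)=(0.9987,0.0516)
member 8 (4-5): L=3.1634, (cx,cy)=(0.3831,0.9237)
member 9 (4-6): L=2.2860, (cx,cy)=(1.0000,0.0000)
member 10 (5-6): L=3.1131, (cx,cy)=(0.3450,-0.9386)
solve A·x = −loads:
  F[0-1] = -1042.4544 N (compression)
  F[0-2] = -1810.5099 N (compression)
  F[1-2] = +1045.1633 N (tension)
  F[1-3] = -729.6529 N (compression)
  F[2-3] = -1055.2613 N (compression)
  F[2-4] = -993.3084 N (compression)
  F[3-4] = +950.6930 N (tension)
  F[3-5] = +693.3063 N (tension)
  F[4-5] = -976.3095 N (compression)
  F[4-6] = -318.3274 N (compression)
  F[5-6] = +922.7128 N (tension)
  Rx@0 = +2144.2600 N
  Ry@0 = +987.5839 N
  Ry@6 = -866.0639 N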